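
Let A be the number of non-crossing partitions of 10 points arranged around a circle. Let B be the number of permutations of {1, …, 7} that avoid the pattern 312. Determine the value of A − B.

16367

Non-crossing partitions of an n-element set are counted by C_n; here n = 10. So A = C_10 = 16796.
For any fixed pattern of length 3, the pattern-avoiding permutations of [7] number C_7. So B = C_7 = 429.
A − B = 16796 − 429 = 16367.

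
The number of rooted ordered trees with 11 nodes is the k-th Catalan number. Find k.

Rooted ordered (plane) trees on m nodes have m−1 edges and are counted by C_{m−1}; m = 11 gives C_10.

10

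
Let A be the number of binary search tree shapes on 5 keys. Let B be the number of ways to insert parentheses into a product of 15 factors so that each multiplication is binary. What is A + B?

2674482

There are C_n binary search tree shapes on n keys; with n = 5 that is C_5. So A = C_5 = 42.
Parenthesizations of m factors correspond to full binary trees with m leaves, counted by C_{m−1}; m = 15 gives C_14. So B = C_14 = 2674440.
A + B = 42 + 2674440 = 2674482.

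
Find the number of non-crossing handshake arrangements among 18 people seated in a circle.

Non-crossing handshake pairings of 2n people are counted by C_n; 18 people gives n = 9.
C_9 = C(18,9)/10 = 48620/10 = 4862.

4862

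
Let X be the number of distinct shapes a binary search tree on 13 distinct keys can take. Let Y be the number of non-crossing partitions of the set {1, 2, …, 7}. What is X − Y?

742471

Binary trees (left/right distinguished) on n nodes are counted by C_n; here n = 13. So X = C_13 = 742900.
The non-crossing partitions of [7] form a lattice of size C_7. So Y = C_7 = 429.
X − Y = 742900 − 429 = 742471.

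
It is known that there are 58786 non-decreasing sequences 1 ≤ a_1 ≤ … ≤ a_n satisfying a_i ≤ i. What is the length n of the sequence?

Such sub-staircase sequences of length n are counted by C_n. Since C_11 = 58786, the index is 11.

11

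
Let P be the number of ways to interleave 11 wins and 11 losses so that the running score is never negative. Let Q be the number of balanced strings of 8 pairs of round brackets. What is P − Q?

57356

Ballot sequences with n votes each where one side never trails are Dyck words, counted by C_n; here n = 11. So P = C_11 = 58786.
A balanced arrangement of 8 bracket pairs is a Dyck word of semilength 8, so the count is C_8. So Q = C_8 = 1430.
P − Q = 58786 − 1430 = 57356.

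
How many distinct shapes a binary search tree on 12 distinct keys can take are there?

Binary trees (left/right distinguished) on n nodes are counted by C_n; here n = 12.
C_12 = C(24,12)/13 = 2704156/13 = 208012.

208012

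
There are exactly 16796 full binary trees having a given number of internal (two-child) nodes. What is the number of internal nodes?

10

Full binary trees with n internal nodes are counted by C_n. The Catalan number equal to 16796 is C_10.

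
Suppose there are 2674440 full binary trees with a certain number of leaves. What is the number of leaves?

15

Full binary trees with L leaves are counted by C_{L−1}. Since C_14 = 2674440, the index is 14.
So the index is 14, and the number of leaves is 14 + 1 = 15.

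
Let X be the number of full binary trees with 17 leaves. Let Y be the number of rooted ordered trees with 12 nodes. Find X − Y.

Full binary trees with 17 leaves have 17−1 = 16 internal nodes, so there are C_16 of them. So X = C_16 = 35357670.
Rooted ordered (plane) trees on m nodes have m−1 edges and are counted by C_{m−1}; m = 12 gives C_11. So Y = C_11 = 58786.
X − Y = 35357670 − 58786 = 35298884.

35298884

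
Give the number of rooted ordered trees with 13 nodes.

Rooted ordered (plane) trees on m nodes have m−1 edges and are counted by C_{m−1}; m = 13 gives C_12.
C_12 = C(24,12)/13 = 2704156/13 = 208012.

208012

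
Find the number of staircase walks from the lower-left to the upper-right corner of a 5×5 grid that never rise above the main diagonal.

Monotone paths in an n×n grid that stay weakly below the diagonal are counted by C_n; here n = 5.
C_5 = C(10,5)/6 = 252/6 = 42.

42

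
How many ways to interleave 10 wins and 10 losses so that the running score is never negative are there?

Reading a vote for the leader as '(' and for the other as ')' turns such a sequence into a balanced string of 10 pairs, so the count is C_10.
C_10 = C(20,10)/11 = 184756/11 = 16796.

16796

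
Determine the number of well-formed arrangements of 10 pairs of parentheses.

16796

With 10 pairs the number of balanced bracket strings is the Catalan number C_10.
C_10 = C(20,10)/11 = 184756/11 = 16796.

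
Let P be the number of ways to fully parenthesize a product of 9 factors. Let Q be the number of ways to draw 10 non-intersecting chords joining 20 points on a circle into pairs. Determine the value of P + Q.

Ways to associate a product of 9 factors correspond to binary trees on 9 leaves, so the count is C_8. So P = C_8 = 1430.
Non-crossing perfect matchings of 2n points on a circle are counted by C_n; with 20 points, n = 10. So Q = C_10 = 16796.
P + Q = 1430 + 16796 = 18226.

18226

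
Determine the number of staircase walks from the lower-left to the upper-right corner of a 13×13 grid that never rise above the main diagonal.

Monotone paths in an n×n grid that stay weakly below the diagonal are counted by C_n; here n = 13.
C_13 = C(26,13)/14 = 10400600/14 = 742900.

742900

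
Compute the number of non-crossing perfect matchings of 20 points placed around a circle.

Non-crossing perfect matchings of 2n points on a circle are counted by C_n; with 20 points, n = 10.
C_10 = C(20,10)/11 = 184756/11 = 16796.

16796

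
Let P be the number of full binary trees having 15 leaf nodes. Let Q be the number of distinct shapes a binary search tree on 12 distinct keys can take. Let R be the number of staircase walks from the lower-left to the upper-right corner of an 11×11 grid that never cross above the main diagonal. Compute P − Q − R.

2407642

A full binary tree with L leaves has L−1 internal nodes and is counted by C_{L−1}; L = 15 gives C_14. So P = C_14 = 2674440.
There are C_n binary search tree shapes on n keys; with n = 12 that is C_12. So Q = C_12 = 208012.
Sub-diagonal monotone paths from (0,0) to (11,11) biject with Dyck paths of semilength 11, giving C_11. So R = C_11 = 58786.
P − Q − R = 2674440 − 208012 − 58786 = 2407642.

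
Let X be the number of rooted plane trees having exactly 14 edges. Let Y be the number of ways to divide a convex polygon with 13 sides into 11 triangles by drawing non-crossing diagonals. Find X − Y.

2615654

A rooted plane tree with 14 edges has 15 nodes, and the count is C_14. So X = C_14 = 2674440.
The number of triangulations of a 13-gon is the Catalan number C_11 (index = sides − 2). So Y = C_11 = 58786.
X − Y = 2674440 − 58786 = 2615654.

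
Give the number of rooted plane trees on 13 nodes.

Rooted ordered (plane) trees on m nodes have m−1 edges and are counted by C_{m−1}; m = 13 gives C_12.
C_12 = C_11 · 2(2·11+1)/(11+2) = 58786 · 46/13 = 208012.

208012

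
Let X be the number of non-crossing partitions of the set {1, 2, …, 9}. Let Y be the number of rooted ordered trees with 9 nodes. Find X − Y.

3432

Non-crossing partitions of an n-element set are counted by C_n; here n = 9. So X = C_9 = 4862.
A rooted plane tree on 9 nodes has 8 edges, and such trees are counted by C_8. So Y = C_8 = 1430.
X − Y = 4862 − 1430 = 3432.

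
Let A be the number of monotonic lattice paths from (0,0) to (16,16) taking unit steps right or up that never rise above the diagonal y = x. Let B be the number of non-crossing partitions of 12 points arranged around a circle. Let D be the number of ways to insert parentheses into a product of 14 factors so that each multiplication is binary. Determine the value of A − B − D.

34406758

Sub-diagonal monotone paths from (0,0) to (16,16) biject with Dyck paths of semilength 16, giving C_16. So A = C_16 = 35357670.
Non-crossing partitions of an n-element set are counted by C_n; here n = 12. So B = C_12 = 208012.
Parenthesizations of m factors correspond to full binary trees with m leaves, counted by C_{m−1}; m = 14 gives C_13. So D = C_13 = 742900.
A − B − D = 35357670 − 208012 − 742900 = 34406758.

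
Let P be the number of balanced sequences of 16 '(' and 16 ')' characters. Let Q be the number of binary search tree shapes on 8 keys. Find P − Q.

35356240

Balanced strings of n pairs of brackets are counted by C_n; here n = 16. So P = C_16 = 35357670.
Binary trees (left/right distinguished) on n nodes are counted by C_n; here n = 8. So Q = C_8 = 1430.
P − Q = 35357670 − 1430 = 35356240.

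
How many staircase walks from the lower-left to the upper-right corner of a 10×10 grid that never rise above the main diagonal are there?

16796

Sub-diagonal monotone paths from (0,0) to (10,10) biject with Dyck paths of semilength 10, giving C_10.
C_10 = C(20,10)/11 = 184756/11 = 16796.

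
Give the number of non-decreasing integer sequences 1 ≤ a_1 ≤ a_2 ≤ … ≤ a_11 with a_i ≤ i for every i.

Such sub-staircase sequences of length n are counted by C_n; here n = 11.
C_11 = C(22,11)/12 = 705432/12 = 58786.

58786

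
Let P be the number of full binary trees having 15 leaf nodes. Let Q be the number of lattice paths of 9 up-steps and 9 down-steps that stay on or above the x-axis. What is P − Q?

2669578

A full binary tree with L leaves has L−1 internal nodes and is counted by C_{L−1}; L = 15 gives C_14. So P = C_14 = 2674440.
A Dyck path with 9 up-steps and 9 down-steps has semilength 9, so there are C_9 of them. So Q = C_9 = 4862.
P − Q = 2674440 − 4862 = 2669578.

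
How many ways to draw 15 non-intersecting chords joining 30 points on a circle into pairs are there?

9694845

Pairing 30 circle points by 15 non-crossing chords gives C_15 matchings.
C_15 = 9694845.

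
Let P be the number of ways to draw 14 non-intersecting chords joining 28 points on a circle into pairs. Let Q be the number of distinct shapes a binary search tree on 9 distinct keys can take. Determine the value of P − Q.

2669578

Non-crossing perfect matchings of 2n points on a circle are counted by C_n; with 28 points, n = 14. So P = C_14 = 2674440.
Rooted binary trees with 9 nodes (each child slot possibly empty) number C_9. So Q = C_9 = 4862.
P − Q = 2674440 − 4862 = 2669578.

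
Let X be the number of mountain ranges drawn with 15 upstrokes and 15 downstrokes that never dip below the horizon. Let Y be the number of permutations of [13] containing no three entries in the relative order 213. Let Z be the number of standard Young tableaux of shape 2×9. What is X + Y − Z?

10432883

Dyck paths of semilength n (length 2n) are counted by C_n; here n = 15. So X = C_15 = 9694845.
Permutations of [n] avoiding any single length-3 pattern are counted by C_n; here n = 13. So Y = C_13 = 742900.
Standard Young tableaux of shape 2×n are counted by C_n; here n = 9. So Z = C_9 = 4862.
X + Y − Z = 9694845 + 742900 − 4862 = 10432883.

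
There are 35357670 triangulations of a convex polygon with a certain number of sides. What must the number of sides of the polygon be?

18

Triangulations of a convex m-gon are counted by C_{m−2}. Since C_16 = 35357670, the index is 16.
So m − 2 = 16, giving m = 18 sides.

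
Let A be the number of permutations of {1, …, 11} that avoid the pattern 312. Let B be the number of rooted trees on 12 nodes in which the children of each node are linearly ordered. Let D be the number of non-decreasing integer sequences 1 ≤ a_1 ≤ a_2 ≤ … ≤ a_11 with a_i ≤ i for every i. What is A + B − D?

58786

For any fixed pattern of length 3, the pattern-avoiding permutations of [11] number C_11. So A = C_11 = 58786.
A rooted plane tree on 12 nodes has 11 edges, and such trees are counted by C_11. So B = C_11 = 58786.
Weakly increasing sequences with a_i ≤ i biject with Dyck paths of semilength 11, so there are C_11. So D = C_11 = 58786.
A + B − D = 58786 + 58786 − 58786 = 58786.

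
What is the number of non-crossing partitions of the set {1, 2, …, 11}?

58786

Non-crossing partitions of an n-element set are counted by C_n; here n = 11.
C_11 = 58786.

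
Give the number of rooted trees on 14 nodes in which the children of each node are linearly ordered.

742900

A rooted plane tree on 14 nodes has 13 edges, and such trees are counted by C_13.
C_13 = C(26,13)/14 = 10400600/14 = 742900.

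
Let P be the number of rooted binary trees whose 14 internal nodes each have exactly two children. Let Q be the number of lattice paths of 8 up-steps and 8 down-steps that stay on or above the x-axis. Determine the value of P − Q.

2673010

Full binary trees with n internal nodes are counted by C_n; here n = 14. So P = C_14 = 2674440.
Dyck paths of semilength n (length 2n) are counted by C_n; here n = 8. So Q = C_8 = 1430.
P − Q = 2674440 − 1430 = 2673010.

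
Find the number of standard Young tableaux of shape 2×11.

58786

Standard Young tableaux of shape 2×n are counted by C_n; here n = 11.
C_11 = 58786.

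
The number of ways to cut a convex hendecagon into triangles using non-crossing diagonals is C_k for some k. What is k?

Triangulations of a convex m-gon are counted by C_{m−2}; with m = 11 this is C_9.

9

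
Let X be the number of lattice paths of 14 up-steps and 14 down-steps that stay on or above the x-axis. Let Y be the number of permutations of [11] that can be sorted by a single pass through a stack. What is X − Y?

2615654

Dyck paths of semilength n (length 2n) are counted by C_n; here n = 14. So X = C_14 = 2674440.
By Knuth's characterisation, the stack-sortable permutations of length 11 are the 231-avoiders, numbering C_11. So Y = C_11 = 58786.
X − Y = 2674440 − 58786 = 2615654.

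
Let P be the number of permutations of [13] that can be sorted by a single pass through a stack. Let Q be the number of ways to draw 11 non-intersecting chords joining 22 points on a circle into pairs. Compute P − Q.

Stack-sortable permutations are exactly the 231-avoiding ones, counted by C_n; here n = 13. So P = C_13 = 742900.
Non-crossing perfect matchings of 2n points on a circle are counted by C_n; with 22 points, n = 11. So Q = C_11 = 58786.
P − Q = 742900 − 58786 = 684114.

684114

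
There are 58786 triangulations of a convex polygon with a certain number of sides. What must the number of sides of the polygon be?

13

Triangulations of a convex m-gon are counted by C_{m−2}. Since C_11 = 58786, the index is 11.
So m − 2 = 11, giving m = 13 sides.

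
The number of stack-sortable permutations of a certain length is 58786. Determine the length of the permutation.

11

Stack-sortable permutations of [n] are counted by C_n. The Catalan number equal to 58786 is C_11.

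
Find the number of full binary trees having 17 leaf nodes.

A full binary tree with L leaves has L−1 internal nodes and is counted by C_{L−1}; L = 17 gives C_16.
C_16 = C_15 · 2(2·15+1)/(15+2) = 9694845 · 62/17 = 35357670.

35357670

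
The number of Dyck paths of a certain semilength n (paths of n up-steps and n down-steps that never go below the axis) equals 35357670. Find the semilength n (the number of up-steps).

16

Dyck paths of semilength n are counted by C_n. The Catalan number equal to 35357670 is C_16.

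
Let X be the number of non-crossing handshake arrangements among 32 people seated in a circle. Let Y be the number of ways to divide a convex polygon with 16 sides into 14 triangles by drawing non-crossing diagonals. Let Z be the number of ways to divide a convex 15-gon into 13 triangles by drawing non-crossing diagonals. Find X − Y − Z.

31940330

With 32 = 2·16 people, non-crossing handshake pairings are non-crossing perfect matchings on a circle, counted by C_16. So X = C_16 = 35357670.
A convex 16-gon is triangulated into 14 triangles, and the number of such triangulations is the Catalan number C_{16−2} = C_14. So Y = C_14 = 2674440.
The number of triangulations of a 15-gon is the Catalan number C_13 (index = sides − 2). So Z = C_13 = 742900.
X − Y − Z = 35357670 − 2674440 − 742900 = 31940330.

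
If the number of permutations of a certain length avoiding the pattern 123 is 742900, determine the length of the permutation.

13

Permutations of [n] avoiding a fixed length-3 pattern are counted by C_n, and C_13 = 742900.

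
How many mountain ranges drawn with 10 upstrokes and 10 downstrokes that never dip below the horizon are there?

A Dyck path with 10 up-steps and 10 down-steps has semilength 10, so there are C_10 of them.
C_10 = 16796.

16796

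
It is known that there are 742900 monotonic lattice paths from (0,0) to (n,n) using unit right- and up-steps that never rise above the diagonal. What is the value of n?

Such diagonal-avoiding paths in an n×n grid are counted by C_n; 742900 = C_13.

13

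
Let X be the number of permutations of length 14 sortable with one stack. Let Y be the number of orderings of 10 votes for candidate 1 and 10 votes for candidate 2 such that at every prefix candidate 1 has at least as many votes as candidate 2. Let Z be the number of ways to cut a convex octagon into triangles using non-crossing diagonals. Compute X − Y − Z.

By Knuth's characterisation, the stack-sortable permutations of length 14 are the 231-avoiders, numbering C_14. So X = C_14 = 2674440.
Ballot sequences with n votes each where one side never trails are Dyck words, counted by C_n; here n = 10. So Y = C_10 = 16796.
Triangulations of a convex m-gon are counted by C_{m−2}; with m = 8 this is C_6. So Z = C_6 = 132.
X − Y − Z = 2674440 − 16796 − 132 = 2657512.

2657512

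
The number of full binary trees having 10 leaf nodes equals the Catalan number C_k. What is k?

A full binary tree with L leaves has L−1 internal nodes and is counted by C_{L−1}; L = 10 gives C_9.

9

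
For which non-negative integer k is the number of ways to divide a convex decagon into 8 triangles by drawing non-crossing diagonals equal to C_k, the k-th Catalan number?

A convex 10-gon is triangulated into 8 triangles, and the number of such triangulations is the Catalan number C_{10−2} = C_8.

8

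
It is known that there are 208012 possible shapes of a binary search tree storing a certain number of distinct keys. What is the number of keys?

12

Binary search tree shapes on n keys are counted by C_n. The Catalan number equal to 208012 is C_12.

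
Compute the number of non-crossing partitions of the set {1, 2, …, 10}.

16796

The non-crossing partitions of [10] form a lattice of size C_10.
C_10 = C(20,10)/11 = 184756/11 = 16796.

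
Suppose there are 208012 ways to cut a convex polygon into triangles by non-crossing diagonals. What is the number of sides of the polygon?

Triangulations of a convex m-gon are counted by C_{m−2}. The Catalan number equal to 208012 is C_12.
So m − 2 = 12, giving m = 14 sides.

14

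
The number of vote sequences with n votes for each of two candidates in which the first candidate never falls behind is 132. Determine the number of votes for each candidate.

Such ballot sequences with n votes each are counted by C_n, and C_6 = 132.

6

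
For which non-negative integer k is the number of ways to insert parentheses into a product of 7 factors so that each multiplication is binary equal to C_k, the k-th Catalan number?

6

Ways to associate a product of 7 factors correspond to binary trees on 7 leaves, so the count is C_6.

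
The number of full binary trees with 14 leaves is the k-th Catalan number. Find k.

13

Full binary trees with 14 leaves have 14−1 = 13 internal nodes, so there are C_13 of them.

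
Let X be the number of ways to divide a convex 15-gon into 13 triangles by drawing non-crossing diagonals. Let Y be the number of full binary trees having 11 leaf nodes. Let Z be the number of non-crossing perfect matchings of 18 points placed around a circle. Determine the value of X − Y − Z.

721242

The number of triangulations of a 15-gon is the Catalan number C_13 (index = sides − 2). So X = C_13 = 742900.
Full binary trees with 11 leaves have 11−1 = 10 internal nodes, so there are C_10 of them. So Y = C_10 = 16796.
Non-crossing perfect matchings of 2n points on a circle are counted by C_n; with 18 points, n = 9. So Z = C_9 = 4862.
X − Y − Z = 742900 − 16796 − 4862 = 721242.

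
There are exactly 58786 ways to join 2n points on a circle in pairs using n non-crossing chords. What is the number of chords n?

11

Non-crossing pairings of 2n points on a circle are counted by C_n; 58786 = C_11.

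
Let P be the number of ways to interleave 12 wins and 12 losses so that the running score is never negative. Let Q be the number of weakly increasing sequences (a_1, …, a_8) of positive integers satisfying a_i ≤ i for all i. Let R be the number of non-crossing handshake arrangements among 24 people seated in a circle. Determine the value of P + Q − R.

1430

Ballot sequences with n votes each where one side never trails are Dyck words, counted by C_n; here n = 12. So P = C_12 = 208012.
Weakly increasing sequences with a_i ≤ i biject with Dyck paths of semilength 8, so there are C_8. So Q = C_8 = 1430.
With 24 = 2·12 people, non-crossing handshake pairings are non-crossing perfect matchings on a circle, counted by C_12. So R = C_12 = 208012.
P + Q − R = 208012 + 1430 − 208012 = 1430.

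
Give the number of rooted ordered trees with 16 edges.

35357670

Rooted ordered trees with n edges are counted by C_n; here n = 16.
C_16 = C(32,16)/17 = 601080390/17 = 35357670.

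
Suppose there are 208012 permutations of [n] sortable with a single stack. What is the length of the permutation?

12

Stack-sortable permutations of [n] are counted by C_n, and C_12 = 208012.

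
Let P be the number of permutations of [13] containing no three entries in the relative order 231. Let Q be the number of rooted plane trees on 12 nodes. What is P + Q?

Permutations of [n] avoiding any single length-3 pattern are counted by C_n; here n = 13. So P = C_13 = 742900.
A rooted plane tree on 12 nodes has 11 edges, and such trees are counted by C_11. So Q = C_11 = 58786.
P + Q = 742900 + 58786 = 801686.

801686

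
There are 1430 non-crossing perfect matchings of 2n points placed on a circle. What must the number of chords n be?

Non-crossing pairings of 2n points on a circle are counted by C_n, and C_8 = 1430.

8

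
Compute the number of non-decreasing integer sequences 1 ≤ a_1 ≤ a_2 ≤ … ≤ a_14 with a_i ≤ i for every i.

Weakly increasing sequences with a_i ≤ i biject with Dyck paths of semilength 14, so there are C_14.
C_14 = C(28,14)/15 = 40116600/15 = 2674440.

2674440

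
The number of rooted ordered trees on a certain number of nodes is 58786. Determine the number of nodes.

Rooted ordered trees on m nodes are counted by C_{m−1}; 58786 = C_11.
So the index is 11, and the number of nodes is 11 + 1 = 12.

12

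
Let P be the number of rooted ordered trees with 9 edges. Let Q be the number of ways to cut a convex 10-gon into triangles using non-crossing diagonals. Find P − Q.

3432

A rooted plane tree with 9 edges has 10 nodes, and the count is C_9. So P = C_9 = 4862.
Triangulations of a convex m-gon are counted by C_{m−2}; with m = 10 this is C_8. So Q = C_8 = 1430.
P − Q = 4862 − 1430 = 3432.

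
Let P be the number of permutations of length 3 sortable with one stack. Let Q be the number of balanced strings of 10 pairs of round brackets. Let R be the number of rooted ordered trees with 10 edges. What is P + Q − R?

5

By Knuth's characterisation, the stack-sortable permutations of length 3 are the 231-avoiders, numbering C_3. So P = C_3 = 5.
With 10 pairs the number of balanced bracket strings is the Catalan number C_10. So Q = C_10 = 16796.
A rooted plane tree with 10 edges has 11 nodes, and the count is C_10. So R = C_10 = 16796.
P + Q − R = 5 + 16796 − 16796 = 5.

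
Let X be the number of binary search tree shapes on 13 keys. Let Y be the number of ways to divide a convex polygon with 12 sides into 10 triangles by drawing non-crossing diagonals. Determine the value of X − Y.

There are C_n binary search tree shapes on n keys; with n = 13 that is C_13. So X = C_13 = 742900.
Triangulations of a convex m-gon are counted by C_{m−2}; with m = 12 this is C_10. So Y = C_10 = 16796.
X − Y = 742900 − 16796 = 726104.

726104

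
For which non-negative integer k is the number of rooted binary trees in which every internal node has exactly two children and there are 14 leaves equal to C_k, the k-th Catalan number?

13

A full binary tree with L leaves has L−1 internal nodes and is counted by C_{L−1}; L = 14 gives C_13.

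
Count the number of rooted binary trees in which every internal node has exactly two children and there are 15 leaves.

A full binary tree with L leaves has L−1 internal nodes and is counted by C_{L−1}; L = 15 gives C_14.
C_14 = C(28,14)/15 = 40116600/15 = 2674440.

2674440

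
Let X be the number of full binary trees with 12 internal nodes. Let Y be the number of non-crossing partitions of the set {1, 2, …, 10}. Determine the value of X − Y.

Full binary trees with n internal nodes are counted by C_n; here n = 12. So X = C_12 = 208012.
The non-crossing partitions of [10] form a lattice of size C_10. So Y = C_10 = 16796.
X − Y = 208012 − 16796 = 191216.

191216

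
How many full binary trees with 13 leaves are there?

Full binary trees with 13 leaves have 13−1 = 12 internal nodes, so there are C_12 of them.
C_12 = C(24,12)/13 = 2704156/13 = 208012.

208012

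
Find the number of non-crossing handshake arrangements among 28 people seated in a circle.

Non-crossing handshake pairings of 2n people are counted by C_n; 28 people gives n = 14.
C_14 = C(28,14)/15 = 40116600/15 = 2674440.

2674440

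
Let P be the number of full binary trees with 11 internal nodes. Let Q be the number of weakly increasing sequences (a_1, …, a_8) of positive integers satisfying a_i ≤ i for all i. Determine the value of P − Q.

57356

Full binary trees with n internal nodes are counted by C_n; here n = 11. So P = C_11 = 58786.
Weakly increasing sequences with a_i ≤ i biject with Dyck paths of semilength 8, so there are C_8. So Q = C_8 = 1430.
P − Q = 58786 − 1430 = 57356.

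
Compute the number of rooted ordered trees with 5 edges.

42

Rooted ordered trees with n edges are counted by C_n; here n = 5.
C_5 = 42.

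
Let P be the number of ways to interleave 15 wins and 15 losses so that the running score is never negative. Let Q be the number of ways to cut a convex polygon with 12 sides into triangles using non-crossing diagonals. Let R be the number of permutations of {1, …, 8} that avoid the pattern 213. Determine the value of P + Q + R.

Reading a vote for the leader as '(' and for the other as ')' turns such a sequence into a balanced string of 15 pairs, so the count is C_15. So P = C_15 = 9694845.
Triangulations of a convex m-gon are counted by C_{m−2}; with m = 12 this is C_10. So Q = C_10 = 16796.
For any fixed pattern of length 3, the pattern-avoiding permutations of [8] number C_8. So R = C_8 = 1430.
P + Q + R = 9694845 + 16796 + 1430 = 9713071.

9713071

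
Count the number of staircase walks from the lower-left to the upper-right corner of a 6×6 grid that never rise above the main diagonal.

Sub-diagonal monotone paths from (0,0) to (6,6) biject with Dyck paths of semilength 6, giving C_6.
C_6 = C(12,6)/7 = 924/7 = 132.

132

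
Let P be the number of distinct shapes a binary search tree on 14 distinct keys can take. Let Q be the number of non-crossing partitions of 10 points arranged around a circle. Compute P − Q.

There are C_n binary search tree shapes on n keys; with n = 14 that is C_14. So P = C_14 = 2674440.
The non-crossing partitions of [10] form a lattice of size C_10. So Q = C_10 = 16796.
P − Q = 2674440 − 16796 = 2657644.

2657644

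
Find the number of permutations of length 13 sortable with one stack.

742900

Stack-sortable permutations are exactly the 231-avoiding ones, counted by C_n; here n = 13.
C_13 = C_12 · 2(2·12+1)/(12+2) = 208012 · 50/14 = 742900.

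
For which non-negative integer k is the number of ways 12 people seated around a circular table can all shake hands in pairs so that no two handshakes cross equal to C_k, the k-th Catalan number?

6

Non-crossing handshake pairings of 2n people are counted by C_n; 12 people gives n = 6.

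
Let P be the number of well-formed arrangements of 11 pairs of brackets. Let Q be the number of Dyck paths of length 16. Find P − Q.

A balanced arrangement of 11 bracket pairs is a Dyck word of semilength 11, so the count is C_11. So P = C_11 = 58786.
Dyck paths of semilength n (length 2n) are counted by C_n; here n = 8. So Q = C_8 = 1430.
P − Q = 58786 − 1430 = 57356.

57356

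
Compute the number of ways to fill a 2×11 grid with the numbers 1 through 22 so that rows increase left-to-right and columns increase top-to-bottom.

58786

Standard Young tableaux of shape 2×n are counted by C_n; here n = 11.
C_11 = 58786.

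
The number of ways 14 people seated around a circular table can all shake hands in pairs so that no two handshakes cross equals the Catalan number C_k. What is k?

7

With 14 = 2·7 people, non-crossing handshake pairings are non-crossing perfect matchings on a circle, counted by C_7.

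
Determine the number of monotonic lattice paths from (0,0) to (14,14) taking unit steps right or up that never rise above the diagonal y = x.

Sub-diagonal monotone paths from (0,0) to (14,14) biject with Dyck paths of semilength 14, giving C_14.
C_14 = C(28,14)/15 = 40116600/15 = 2674440.

2674440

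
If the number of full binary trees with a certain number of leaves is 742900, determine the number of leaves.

Full binary trees with L leaves are counted by C_{L−1}, and C_13 = 742900.
So the index is 13, and the number of leaves is 13 + 1 = 14.

14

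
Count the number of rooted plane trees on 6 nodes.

Rooted ordered (plane) trees on m nodes have m−1 edges and are counted by C_{m−1}; m = 6 gives C_5.
C_5 = C(10,5)/6 = 252/6 = 42.

42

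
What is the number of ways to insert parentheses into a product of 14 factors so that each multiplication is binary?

742900

Parenthesizations of m factors correspond to full binary trees with m leaves, counted by C_{m−1}; m = 14 gives C_13.
C_13 = C_12 · 2(2·12+1)/(12+2) = 208012 · 50/14 = 742900.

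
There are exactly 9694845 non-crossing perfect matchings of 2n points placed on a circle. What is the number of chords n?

Non-crossing pairings of 2n points on a circle are counted by C_n. Since C_15 = 9694845, the index is 15.

15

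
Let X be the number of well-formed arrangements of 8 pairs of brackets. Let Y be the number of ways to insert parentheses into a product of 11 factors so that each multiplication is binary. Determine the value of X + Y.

A balanced arrangement of 8 bracket pairs is a Dyck word of semilength 8, so the count is C_8. So X = C_8 = 1430.
Parenthesizations of m factors correspond to full binary trees with m leaves, counted by C_{m−1}; m = 11 gives C_10. So Y = C_10 = 16796.
X + Y = 1430 + 16796 = 18226.

18226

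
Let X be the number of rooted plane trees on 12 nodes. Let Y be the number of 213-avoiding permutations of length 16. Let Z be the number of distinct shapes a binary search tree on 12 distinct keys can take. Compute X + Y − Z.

Rooted ordered (plane) trees on m nodes have m−1 edges and are counted by C_{m−1}; m = 12 gives C_11. So X = C_11 = 58786.
Permutations of [n] avoiding any single length-3 pattern are counted by C_n; here n = 16. So Y = C_16 = 35357670.
Binary trees (left/right distinguished) on n nodes are counted by C_n; here n = 12. So Z = C_12 = 208012.
X + Y − Z = 58786 + 35357670 − 208012 = 35208444.

35208444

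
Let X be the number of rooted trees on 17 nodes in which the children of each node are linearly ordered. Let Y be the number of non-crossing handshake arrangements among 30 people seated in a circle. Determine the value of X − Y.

25662825

Rooted ordered (plane) trees on m nodes have m−1 edges and are counted by C_{m−1}; m = 17 gives C_16. So X = C_16 = 35357670.
With 30 = 2·15 people, non-crossing handshake pairings are non-crossing perfect matchings on a circle, counted by C_15. So Y = C_15 = 9694845.
X − Y = 35357670 − 9694845 = 25662825.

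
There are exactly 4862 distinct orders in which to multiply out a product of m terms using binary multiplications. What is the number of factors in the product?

10

Parenthesizations of m factors are counted by C_{m−1}. The Catalan number equal to 4862 is C_9.
So the index is 9, and the number of factors is 9 + 1 = 10.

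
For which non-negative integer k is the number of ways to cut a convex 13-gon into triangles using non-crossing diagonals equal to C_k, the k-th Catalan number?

11

The number of triangulations of a 13-gon is the Catalan number C_11 (index = sides − 2).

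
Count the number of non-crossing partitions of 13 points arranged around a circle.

742900

Non-crossing partitions of an n-element set are counted by C_n; here n = 13.
C_13 = C(26,13)/14 = 10400600/14 = 742900.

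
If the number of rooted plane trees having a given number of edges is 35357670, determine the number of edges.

16

Rooted ordered trees with n edges are counted by C_n. The Catalan number equal to 35357670 is C_16.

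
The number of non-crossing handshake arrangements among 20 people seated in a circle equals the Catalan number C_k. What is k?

10

With 20 = 2·10 people, non-crossing handshake pairings are non-crossing perfect matchings on a circle, counted by C_10.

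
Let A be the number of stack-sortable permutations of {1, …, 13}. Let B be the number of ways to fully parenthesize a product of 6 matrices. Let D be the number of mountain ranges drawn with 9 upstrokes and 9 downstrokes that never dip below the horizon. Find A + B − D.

By Knuth's characterisation, the stack-sortable permutations of length 13 are the 231-avoiders, numbering C_13. So A = C_13 = 742900.
Parenthesizations of m factors correspond to full binary trees with m leaves, counted by C_{m−1}; m = 6 gives C_5. So B = C_5 = 42.
Dyck paths of semilength n (length 2n) are counted by C_n; here n = 9. So D = C_9 = 4862.
A + B − D = 742900 + 42 − 4862 = 738080.

738080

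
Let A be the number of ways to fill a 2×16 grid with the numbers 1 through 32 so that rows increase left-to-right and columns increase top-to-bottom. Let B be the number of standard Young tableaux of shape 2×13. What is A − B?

By the hook-length formula (or a Dyck-path bijection), SYT of shape 2×16 number C_16. So A = C_16 = 35357670.
By the hook-length formula (or a Dyck-path bijection), SYT of shape 2×13 number C_13. So B = C_13 = 742900.
A − B = 35357670 − 742900 = 34614770.

34614770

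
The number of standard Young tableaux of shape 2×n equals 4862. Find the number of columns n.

Standard Young tableaux of shape 2×n are counted by C_n. Since C_9 = 4862, the index is 9.

9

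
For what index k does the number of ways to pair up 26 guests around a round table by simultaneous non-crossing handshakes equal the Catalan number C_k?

13

Non-crossing handshake pairings of 2n people are counted by C_n; 26 people gives n = 13.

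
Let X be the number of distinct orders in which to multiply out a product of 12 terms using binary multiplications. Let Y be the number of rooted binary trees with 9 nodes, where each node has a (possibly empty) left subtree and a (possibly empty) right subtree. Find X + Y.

63648

Parenthesizations of m factors correspond to full binary trees with m leaves, counted by C_{m−1}; m = 12 gives C_11. So X = C_11 = 58786.
Rooted binary trees with 9 nodes (each child slot possibly empty) number C_9. So Y = C_9 = 4862.
X + Y = 58786 + 4862 = 63648.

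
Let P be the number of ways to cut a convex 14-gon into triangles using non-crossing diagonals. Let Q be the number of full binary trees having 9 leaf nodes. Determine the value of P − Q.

Triangulations of a convex m-gon are counted by C_{m−2}; with m = 14 this is C_12. So P = C_12 = 208012.
Full binary trees with 9 leaves have 9−1 = 8 internal nodes, so there are C_8 of them. So Q = C_8 = 1430.
P − Q = 208012 − 1430 = 206582.

206582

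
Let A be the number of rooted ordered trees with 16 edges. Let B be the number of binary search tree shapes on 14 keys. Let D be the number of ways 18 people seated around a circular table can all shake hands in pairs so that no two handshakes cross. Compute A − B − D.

Rooted ordered trees with n edges are counted by C_n; here n = 16. So A = C_16 = 35357670.
Rooted binary trees with 14 nodes (each child slot possibly empty) number C_14. So B = C_14 = 2674440.
Non-crossing handshake pairings of 2n people are counted by C_n; 18 people gives n = 9. So D = C_9 = 4862.
A − B − D = 35357670 − 2674440 − 4862 = 32678368.

32678368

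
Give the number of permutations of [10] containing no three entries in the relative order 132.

16796

For any fixed pattern of length 3, the pattern-avoiding permutations of [10] number C_10.
C_10 = C_9 · 2(2·9+1)/(9+2) = 4862 · 38/11 = 16796.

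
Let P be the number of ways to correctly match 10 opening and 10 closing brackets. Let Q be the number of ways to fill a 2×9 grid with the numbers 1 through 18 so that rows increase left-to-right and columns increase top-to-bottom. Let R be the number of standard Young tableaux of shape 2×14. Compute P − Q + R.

A balanced arrangement of 10 bracket pairs is a Dyck word of semilength 10, so the count is C_10. So P = C_10 = 16796.
Standard Young tableaux of shape 2×n are counted by C_n; here n = 9. So Q = C_9 = 4862.
By the hook-length formula (or a Dyck-path bijection), SYT of shape 2×14 number C_14. So R = C_14 = 2674440.
P − Q + R = 16796 − 4862 + 2674440 = 2686374.

2686374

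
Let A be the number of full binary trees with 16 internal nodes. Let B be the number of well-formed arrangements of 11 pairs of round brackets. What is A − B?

35298884

The number of full binary trees on 16 internal nodes is the Catalan number C_16. So A = C_16 = 35357670.
Balanced strings of n pairs of brackets are counted by C_n; here n = 11. So B = C_11 = 58786.
A − B = 35357670 − 58786 = 35298884.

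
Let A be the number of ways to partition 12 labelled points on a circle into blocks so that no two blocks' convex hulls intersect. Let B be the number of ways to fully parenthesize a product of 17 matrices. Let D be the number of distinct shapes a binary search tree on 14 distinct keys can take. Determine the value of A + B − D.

32891242

Non-crossing partitions of an n-element set are counted by C_n; here n = 12. So A = C_12 = 208012.
Parenthesizations of m factors correspond to full binary trees with m leaves, counted by C_{m−1}; m = 17 gives C_16. So B = C_16 = 35357670.
There are C_n binary search tree shapes on n keys; with n = 14 that is C_14. So D = C_14 = 2674440.
A + B − D = 208012 + 35357670 − 2674440 = 32891242.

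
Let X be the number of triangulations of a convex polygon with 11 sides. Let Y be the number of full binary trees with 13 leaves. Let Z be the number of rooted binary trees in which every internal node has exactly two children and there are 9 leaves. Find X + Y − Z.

211444

A convex 11-gon is triangulated into 9 triangles, and the number of such triangulations is the Catalan number C_{11−2} = C_9. So X = C_9 = 4862.
A full binary tree with L leaves has L−1 internal nodes and is counted by C_{L−1}; L = 13 gives C_12. So Y = C_12 = 208012.
Full binary trees with 9 leaves have 9−1 = 8 internal nodes, so there are C_8 of them. So Z = C_8 = 1430.
X + Y − Z = 4862 + 208012 − 1430 = 211444.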